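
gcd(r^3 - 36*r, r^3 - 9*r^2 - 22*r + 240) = r - 6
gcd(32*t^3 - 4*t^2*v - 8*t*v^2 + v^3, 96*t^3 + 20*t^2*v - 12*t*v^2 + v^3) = 16*t^2 + 6*t*v - v^2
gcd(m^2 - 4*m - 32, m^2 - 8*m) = m - 8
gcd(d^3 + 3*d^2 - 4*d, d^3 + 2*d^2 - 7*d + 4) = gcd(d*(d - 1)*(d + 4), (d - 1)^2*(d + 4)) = d^2 + 3*d - 4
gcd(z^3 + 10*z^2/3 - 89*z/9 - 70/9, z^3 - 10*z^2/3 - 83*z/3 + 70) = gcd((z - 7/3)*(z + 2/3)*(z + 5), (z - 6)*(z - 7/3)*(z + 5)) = z^2 + 8*z/3 - 35/3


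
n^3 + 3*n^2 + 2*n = n*(n + 1)*(n + 2)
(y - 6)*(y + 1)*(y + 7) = y^3 + 2*y^2 - 41*y - 42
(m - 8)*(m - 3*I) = m^2 - 8*m - 3*I*m + 24*I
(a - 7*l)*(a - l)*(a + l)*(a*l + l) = a^4*l - 7*a^3*l^2 + a^3*l - a^2*l^3 - 7*a^2*l^2 + 7*a*l^4 - a*l^3 + 7*l^4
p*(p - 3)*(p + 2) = p^3 - p^2 - 6*p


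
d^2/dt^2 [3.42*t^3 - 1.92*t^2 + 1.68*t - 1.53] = 20.52*t - 3.84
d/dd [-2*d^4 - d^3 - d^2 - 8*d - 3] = -8*d^3 - 3*d^2 - 2*d - 8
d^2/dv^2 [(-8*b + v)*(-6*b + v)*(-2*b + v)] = -32*b + 6*v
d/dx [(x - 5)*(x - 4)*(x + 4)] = 3*x^2 - 10*x - 16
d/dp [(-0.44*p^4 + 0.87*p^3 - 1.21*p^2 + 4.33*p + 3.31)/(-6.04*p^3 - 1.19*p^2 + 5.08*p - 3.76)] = (2.6576*p^6 + 1.0472*p^5 - 15.0493*p^4 + 67.7632*p^3 + 49.1695*p^2 + 16.977*p - 33.0956)/(36.4816*p^6 + 14.3752*p^5 - 59.9503*p^4 + 33.3304*p^3 + 34.7552*p^2 - 38.2016*p + 14.1376)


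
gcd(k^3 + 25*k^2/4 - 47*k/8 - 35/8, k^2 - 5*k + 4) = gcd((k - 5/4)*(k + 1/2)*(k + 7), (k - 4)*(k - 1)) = 1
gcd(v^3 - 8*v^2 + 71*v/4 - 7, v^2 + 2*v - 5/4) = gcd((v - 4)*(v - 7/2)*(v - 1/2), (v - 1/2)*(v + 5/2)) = v - 1/2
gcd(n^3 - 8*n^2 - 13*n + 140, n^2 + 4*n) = n + 4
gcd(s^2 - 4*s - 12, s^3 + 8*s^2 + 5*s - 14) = s + 2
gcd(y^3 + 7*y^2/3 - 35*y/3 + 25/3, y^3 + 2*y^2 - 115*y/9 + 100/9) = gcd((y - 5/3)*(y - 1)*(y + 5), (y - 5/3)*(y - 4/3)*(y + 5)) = y^2 + 10*y/3 - 25/3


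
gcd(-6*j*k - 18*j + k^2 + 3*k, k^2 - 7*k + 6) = 1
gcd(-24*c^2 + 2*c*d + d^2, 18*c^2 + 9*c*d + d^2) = 6*c + d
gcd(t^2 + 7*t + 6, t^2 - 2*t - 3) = t + 1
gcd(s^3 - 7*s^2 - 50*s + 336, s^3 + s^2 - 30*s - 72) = s - 6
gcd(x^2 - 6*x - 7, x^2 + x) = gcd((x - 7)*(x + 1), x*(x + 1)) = x + 1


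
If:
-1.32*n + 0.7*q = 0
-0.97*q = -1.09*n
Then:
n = 0.00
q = 0.00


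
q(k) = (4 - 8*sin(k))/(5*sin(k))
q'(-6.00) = -9.84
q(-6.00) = 1.26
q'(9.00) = 4.29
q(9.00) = 0.34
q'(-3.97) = 1.00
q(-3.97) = -0.51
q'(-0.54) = -2.60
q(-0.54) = -3.16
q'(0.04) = -499.87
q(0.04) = 18.41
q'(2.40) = 1.29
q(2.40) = -0.42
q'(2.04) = 0.45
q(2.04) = -0.70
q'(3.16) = 2360.93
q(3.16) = -45.06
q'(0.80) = -1.08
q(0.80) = -0.48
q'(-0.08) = -124.87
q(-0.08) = -11.61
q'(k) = -(4 - 8*sin(k))*cos(k)/(5*sin(k)^2) - 8*cos(k)/(5*sin(k)) = -4*cos(k)/(5*sin(k)^2)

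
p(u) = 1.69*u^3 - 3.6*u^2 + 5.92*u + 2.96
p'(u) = 5.07*u^2 - 7.2*u + 5.92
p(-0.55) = -1.67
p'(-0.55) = 11.41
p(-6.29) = -597.28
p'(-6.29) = 251.80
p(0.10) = 3.52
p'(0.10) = 5.25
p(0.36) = 4.70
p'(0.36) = 3.99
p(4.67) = 124.22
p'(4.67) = 82.87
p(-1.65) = -24.20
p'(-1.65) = 31.60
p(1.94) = 13.24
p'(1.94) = 11.03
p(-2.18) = -44.56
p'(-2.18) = 45.71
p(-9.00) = -1573.93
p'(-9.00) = 481.39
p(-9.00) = -1573.93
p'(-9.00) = 481.39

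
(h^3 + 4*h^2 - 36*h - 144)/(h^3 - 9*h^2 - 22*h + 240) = (h^2 + 10*h + 24)/(h^2 - 3*h - 40)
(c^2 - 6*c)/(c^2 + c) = (c - 6)/(c + 1)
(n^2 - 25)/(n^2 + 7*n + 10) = (n - 5)/(n + 2)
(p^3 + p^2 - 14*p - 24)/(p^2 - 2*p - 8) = p + 3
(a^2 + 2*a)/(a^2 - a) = (a + 2)/(a - 1)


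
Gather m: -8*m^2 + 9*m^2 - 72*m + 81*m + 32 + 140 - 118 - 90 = m^2 + 9*m - 36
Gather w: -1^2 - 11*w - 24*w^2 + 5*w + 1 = -24*w^2 - 6*w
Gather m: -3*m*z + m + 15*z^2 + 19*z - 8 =m*(1 - 3*z) + 15*z^2 + 19*z - 8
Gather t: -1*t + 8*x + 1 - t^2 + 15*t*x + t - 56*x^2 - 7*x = -t^2 + 15*t*x - 56*x^2 + x + 1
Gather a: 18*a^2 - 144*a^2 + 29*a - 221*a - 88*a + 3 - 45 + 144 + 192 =-126*a^2 - 280*a + 294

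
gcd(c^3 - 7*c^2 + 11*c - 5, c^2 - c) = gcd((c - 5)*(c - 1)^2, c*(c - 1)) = c - 1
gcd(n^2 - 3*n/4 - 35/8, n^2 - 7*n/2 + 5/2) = n - 5/2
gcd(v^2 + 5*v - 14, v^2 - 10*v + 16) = v - 2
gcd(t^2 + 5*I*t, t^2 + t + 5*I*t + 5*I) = t + 5*I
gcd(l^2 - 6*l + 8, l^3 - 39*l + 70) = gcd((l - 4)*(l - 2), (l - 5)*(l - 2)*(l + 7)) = l - 2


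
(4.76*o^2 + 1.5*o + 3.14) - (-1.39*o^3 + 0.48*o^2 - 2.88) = 1.39*o^3 + 4.28*o^2 + 1.5*o + 6.02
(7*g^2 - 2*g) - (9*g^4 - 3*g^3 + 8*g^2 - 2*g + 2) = -9*g^4 + 3*g^3 - g^2 - 2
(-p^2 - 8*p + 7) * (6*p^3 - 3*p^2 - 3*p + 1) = -6*p^5 - 45*p^4 + 69*p^3 + 2*p^2 - 29*p + 7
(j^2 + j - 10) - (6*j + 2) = j^2 - 5*j - 12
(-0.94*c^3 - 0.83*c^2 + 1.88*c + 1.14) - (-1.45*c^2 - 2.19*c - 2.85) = -0.94*c^3 + 0.62*c^2 + 4.07*c + 3.99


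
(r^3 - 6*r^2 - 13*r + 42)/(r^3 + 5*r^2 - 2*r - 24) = (r - 7)/(r + 4)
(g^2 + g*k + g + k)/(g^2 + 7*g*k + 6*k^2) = (g + 1)/(g + 6*k)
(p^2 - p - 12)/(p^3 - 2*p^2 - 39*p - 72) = (p - 4)/(p^2 - 5*p - 24)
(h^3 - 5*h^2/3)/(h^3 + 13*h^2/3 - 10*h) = h/(h + 6)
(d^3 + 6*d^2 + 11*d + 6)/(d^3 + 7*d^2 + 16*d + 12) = (d + 1)/(d + 2)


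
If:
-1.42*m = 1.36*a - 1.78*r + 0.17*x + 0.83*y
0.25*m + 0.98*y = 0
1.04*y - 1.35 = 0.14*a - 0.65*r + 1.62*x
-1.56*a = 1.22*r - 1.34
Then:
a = 1.30929859021684*y + 0.5720828804519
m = -3.92*y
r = 0.366844841389373 - 1.67418508257236*y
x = -0.142914880433575*y - 0.735581763185292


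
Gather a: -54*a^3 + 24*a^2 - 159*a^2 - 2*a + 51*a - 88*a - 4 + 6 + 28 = -54*a^3 - 135*a^2 - 39*a + 30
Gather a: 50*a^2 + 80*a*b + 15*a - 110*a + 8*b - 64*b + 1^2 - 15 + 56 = 50*a^2 + a*(80*b - 95) - 56*b + 42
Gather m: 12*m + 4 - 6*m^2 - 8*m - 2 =-6*m^2 + 4*m + 2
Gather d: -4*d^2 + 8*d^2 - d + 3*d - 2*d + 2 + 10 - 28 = 4*d^2 - 16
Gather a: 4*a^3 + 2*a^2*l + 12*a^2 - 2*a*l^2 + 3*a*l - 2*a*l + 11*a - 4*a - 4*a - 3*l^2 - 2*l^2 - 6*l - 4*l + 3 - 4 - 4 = 4*a^3 + a^2*(2*l + 12) + a*(-2*l^2 + l + 3) - 5*l^2 - 10*l - 5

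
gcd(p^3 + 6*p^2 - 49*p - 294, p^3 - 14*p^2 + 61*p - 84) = p - 7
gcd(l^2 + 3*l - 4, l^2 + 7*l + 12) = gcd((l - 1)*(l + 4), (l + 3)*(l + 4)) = l + 4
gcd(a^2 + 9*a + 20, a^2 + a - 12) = a + 4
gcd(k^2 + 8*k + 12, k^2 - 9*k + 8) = 1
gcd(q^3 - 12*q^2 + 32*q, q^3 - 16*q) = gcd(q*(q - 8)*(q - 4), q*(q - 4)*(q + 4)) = q^2 - 4*q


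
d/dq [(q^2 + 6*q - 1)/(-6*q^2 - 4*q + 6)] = 8*(q^2 + 1)/(9*q^4 + 12*q^3 - 14*q^2 - 12*q + 9)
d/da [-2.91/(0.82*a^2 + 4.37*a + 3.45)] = (4.7724*a + 12.7167)/(0.82*a^2 + 4.37*a + 3.45)^2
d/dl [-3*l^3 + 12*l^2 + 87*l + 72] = -9*l^2 + 24*l + 87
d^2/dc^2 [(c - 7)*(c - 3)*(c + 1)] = 6*c - 18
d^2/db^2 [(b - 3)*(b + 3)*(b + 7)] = 6*b + 14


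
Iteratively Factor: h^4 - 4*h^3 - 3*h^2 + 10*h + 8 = (h + 1)*(h^3 - 5*h^2 + 2*h + 8) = (h - 4)*(h + 1)*(h^2 - h - 2) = (h - 4)*(h + 1)^2*(h - 2)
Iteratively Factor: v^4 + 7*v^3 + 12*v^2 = (v + 3)*(v^3 + 4*v^2) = (v + 3)*(v + 4)*(v^2) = v*(v + 3)*(v + 4)*(v)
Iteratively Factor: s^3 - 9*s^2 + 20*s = (s)*(s^2 - 9*s + 20) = s*(s - 4)*(s - 5)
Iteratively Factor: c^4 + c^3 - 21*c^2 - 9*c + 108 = (c - 3)*(c^3 + 4*c^2 - 9*c - 36) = (c - 3)^2*(c^2 + 7*c + 12) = (c - 3)^2*(c + 4)*(c + 3)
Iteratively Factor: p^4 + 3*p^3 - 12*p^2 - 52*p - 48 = (p + 2)*(p^3 + p^2 - 14*p - 24) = (p - 4)*(p + 2)*(p^2 + 5*p + 6) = (p - 4)*(p + 2)*(p + 3)*(p + 2)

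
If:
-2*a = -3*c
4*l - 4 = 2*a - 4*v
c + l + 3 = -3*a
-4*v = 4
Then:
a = -6/5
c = -4/5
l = 7/5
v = -1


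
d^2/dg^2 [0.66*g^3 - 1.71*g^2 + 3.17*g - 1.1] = 3.96*g - 3.42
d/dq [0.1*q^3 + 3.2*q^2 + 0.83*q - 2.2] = 0.3*q^2 + 6.4*q + 0.83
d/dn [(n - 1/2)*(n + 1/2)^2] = 3*n^2 + n - 1/4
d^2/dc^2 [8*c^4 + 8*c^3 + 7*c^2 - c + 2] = 96*c^2 + 48*c + 14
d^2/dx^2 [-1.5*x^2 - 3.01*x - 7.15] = -3.00000000000000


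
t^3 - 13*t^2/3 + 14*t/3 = t*(t - 7/3)*(t - 2)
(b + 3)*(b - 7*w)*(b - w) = b^3 - 8*b^2*w + 3*b^2 + 7*b*w^2 - 24*b*w + 21*w^2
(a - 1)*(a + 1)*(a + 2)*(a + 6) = a^4 + 8*a^3 + 11*a^2 - 8*a - 12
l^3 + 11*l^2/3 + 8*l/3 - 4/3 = (l - 1/3)*(l + 2)^2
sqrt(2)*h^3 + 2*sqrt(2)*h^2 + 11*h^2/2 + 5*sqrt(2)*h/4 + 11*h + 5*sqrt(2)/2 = (h + 2)*(h + 5*sqrt(2)/2)*(sqrt(2)*h + 1/2)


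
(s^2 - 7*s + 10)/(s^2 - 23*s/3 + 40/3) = 3*(s - 2)/(3*s - 8)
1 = 1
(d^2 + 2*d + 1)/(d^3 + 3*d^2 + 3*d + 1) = 1/(d + 1)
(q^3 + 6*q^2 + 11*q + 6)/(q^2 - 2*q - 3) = (q^2 + 5*q + 6)/(q - 3)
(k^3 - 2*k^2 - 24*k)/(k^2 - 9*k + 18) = k*(k + 4)/(k - 3)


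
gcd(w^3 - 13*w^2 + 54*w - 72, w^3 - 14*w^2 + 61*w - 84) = w^2 - 7*w + 12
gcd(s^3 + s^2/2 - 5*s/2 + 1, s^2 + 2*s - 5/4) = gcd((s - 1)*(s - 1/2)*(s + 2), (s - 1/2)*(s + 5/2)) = s - 1/2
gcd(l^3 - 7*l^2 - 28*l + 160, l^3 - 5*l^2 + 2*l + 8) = l - 4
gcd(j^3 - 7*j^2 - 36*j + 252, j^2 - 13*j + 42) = j^2 - 13*j + 42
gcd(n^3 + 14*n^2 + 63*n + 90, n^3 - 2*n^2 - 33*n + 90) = n + 6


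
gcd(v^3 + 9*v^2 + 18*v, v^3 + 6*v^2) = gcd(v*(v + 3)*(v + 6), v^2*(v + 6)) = v^2 + 6*v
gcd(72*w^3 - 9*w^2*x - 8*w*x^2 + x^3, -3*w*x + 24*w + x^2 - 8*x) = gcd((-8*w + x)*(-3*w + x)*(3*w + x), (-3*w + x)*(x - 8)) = -3*w + x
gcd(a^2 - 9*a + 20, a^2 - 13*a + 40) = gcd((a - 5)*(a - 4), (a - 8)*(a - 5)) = a - 5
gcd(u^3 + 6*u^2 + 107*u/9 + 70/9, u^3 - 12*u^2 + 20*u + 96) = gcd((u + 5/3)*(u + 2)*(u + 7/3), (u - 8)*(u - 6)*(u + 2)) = u + 2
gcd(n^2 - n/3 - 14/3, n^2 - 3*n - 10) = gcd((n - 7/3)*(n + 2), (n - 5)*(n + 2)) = n + 2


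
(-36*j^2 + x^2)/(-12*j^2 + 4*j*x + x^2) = (-6*j + x)/(-2*j + x)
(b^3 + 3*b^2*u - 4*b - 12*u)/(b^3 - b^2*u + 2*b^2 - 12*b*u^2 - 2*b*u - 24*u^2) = (2 - b)/(-b + 4*u)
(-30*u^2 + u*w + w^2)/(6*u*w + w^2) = (-5*u + w)/w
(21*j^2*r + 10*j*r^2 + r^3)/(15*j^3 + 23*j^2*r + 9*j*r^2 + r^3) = r*(7*j + r)/(5*j^2 + 6*j*r + r^2)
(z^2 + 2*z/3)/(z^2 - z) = (z + 2/3)/(z - 1)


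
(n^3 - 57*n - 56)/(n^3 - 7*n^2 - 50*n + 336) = (n + 1)/(n - 6)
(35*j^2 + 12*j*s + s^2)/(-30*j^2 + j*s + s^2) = (35*j^2 + 12*j*s + s^2)/(-30*j^2 + j*s + s^2)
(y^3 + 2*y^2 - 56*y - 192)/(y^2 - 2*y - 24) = (y^2 - 2*y - 48)/(y - 6)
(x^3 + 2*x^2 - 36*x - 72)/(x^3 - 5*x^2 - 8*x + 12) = (x + 6)/(x - 1)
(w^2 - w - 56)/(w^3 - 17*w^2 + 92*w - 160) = (w + 7)/(w^2 - 9*w + 20)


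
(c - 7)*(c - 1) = c^2 - 8*c + 7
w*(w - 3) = w^2 - 3*w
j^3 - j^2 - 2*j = j*(j - 2)*(j + 1)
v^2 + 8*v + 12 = (v + 2)*(v + 6)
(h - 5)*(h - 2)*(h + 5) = h^3 - 2*h^2 - 25*h + 50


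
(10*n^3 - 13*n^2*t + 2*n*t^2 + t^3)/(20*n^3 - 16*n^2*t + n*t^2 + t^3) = (-n + t)/(-2*n + t)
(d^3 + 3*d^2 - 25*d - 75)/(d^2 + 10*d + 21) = (d^2 - 25)/(d + 7)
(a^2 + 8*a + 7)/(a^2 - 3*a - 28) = (a^2 + 8*a + 7)/(a^2 - 3*a - 28)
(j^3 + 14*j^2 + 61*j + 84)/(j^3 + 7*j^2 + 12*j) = (j + 7)/j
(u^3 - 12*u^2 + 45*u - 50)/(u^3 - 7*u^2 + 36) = (u^3 - 12*u^2 + 45*u - 50)/(u^3 - 7*u^2 + 36)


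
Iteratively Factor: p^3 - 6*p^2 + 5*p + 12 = (p + 1)*(p^2 - 7*p + 12) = (p - 4)*(p + 1)*(p - 3)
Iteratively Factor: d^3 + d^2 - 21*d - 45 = (d - 5)*(d^2 + 6*d + 9) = (d - 5)*(d + 3)*(d + 3)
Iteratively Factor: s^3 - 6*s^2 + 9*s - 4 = (s - 1)*(s^2 - 5*s + 4) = (s - 1)^2*(s - 4)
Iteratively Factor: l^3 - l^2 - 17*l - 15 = (l - 5)*(l^2 + 4*l + 3) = (l - 5)*(l + 3)*(l + 1)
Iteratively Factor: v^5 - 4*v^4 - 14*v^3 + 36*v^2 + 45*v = (v - 3)*(v^4 - v^3 - 17*v^2 - 15*v) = (v - 3)*(v + 1)*(v^3 - 2*v^2 - 15*v) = v*(v - 3)*(v + 1)*(v^2 - 2*v - 15) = v*(v - 5)*(v - 3)*(v + 1)*(v + 3)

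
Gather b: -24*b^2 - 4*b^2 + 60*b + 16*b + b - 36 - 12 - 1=-28*b^2 + 77*b - 49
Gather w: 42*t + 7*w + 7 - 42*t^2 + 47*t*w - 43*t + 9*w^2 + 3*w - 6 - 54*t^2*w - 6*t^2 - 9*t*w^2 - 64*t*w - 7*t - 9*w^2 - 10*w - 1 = -48*t^2 - 9*t*w^2 - 8*t + w*(-54*t^2 - 17*t)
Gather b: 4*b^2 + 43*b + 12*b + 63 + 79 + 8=4*b^2 + 55*b + 150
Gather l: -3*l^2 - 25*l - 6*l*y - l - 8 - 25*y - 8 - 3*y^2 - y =-3*l^2 + l*(-6*y - 26) - 3*y^2 - 26*y - 16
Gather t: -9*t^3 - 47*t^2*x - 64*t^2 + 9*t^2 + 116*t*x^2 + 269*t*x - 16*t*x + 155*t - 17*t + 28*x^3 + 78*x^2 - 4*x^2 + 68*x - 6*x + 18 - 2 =-9*t^3 + t^2*(-47*x - 55) + t*(116*x^2 + 253*x + 138) + 28*x^3 + 74*x^2 + 62*x + 16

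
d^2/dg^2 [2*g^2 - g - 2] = 4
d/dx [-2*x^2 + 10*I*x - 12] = -4*x + 10*I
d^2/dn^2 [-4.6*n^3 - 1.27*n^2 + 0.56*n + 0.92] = -27.6*n - 2.54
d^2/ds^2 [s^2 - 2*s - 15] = 2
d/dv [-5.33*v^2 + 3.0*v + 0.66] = 3.0 - 10.66*v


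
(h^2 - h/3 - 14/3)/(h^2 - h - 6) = (h - 7/3)/(h - 3)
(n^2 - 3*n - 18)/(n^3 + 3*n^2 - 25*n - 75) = (n - 6)/(n^2 - 25)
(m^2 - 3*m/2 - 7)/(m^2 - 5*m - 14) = (m - 7/2)/(m - 7)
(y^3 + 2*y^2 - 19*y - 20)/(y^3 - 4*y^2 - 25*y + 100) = (y + 1)/(y - 5)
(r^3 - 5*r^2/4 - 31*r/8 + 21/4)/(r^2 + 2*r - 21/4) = (4*r^2 + r - 14)/(2*(2*r + 7))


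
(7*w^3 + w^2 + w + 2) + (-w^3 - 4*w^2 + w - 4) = 6*w^3 - 3*w^2 + 2*w - 2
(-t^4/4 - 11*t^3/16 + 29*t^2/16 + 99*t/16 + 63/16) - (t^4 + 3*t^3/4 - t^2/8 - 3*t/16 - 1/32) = -5*t^4/4 - 23*t^3/16 + 31*t^2/16 + 51*t/8 + 127/32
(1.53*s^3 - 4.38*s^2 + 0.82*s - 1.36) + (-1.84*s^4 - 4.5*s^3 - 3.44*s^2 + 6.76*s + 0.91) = -1.84*s^4 - 2.97*s^3 - 7.82*s^2 + 7.58*s - 0.45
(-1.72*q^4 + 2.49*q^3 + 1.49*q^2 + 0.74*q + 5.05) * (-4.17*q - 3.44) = 7.1724*q^5 - 4.4665*q^4 - 14.7789*q^3 - 8.2114*q^2 - 23.6041*q - 17.372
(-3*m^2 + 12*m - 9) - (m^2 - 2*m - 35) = -4*m^2 + 14*m + 26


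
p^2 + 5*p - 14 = (p - 2)*(p + 7)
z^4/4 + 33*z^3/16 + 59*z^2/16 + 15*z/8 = z*(z/4 + 1/4)*(z + 5/4)*(z + 6)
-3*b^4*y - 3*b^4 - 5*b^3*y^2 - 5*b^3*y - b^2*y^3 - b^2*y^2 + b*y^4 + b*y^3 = (-3*b + y)*(b + y)^2*(b*y + b)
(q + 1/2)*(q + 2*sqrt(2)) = q^2 + q/2 + 2*sqrt(2)*q + sqrt(2)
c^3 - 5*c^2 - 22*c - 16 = (c - 8)*(c + 1)*(c + 2)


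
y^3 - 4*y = y*(y - 2)*(y + 2)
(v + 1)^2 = v^2 + 2*v + 1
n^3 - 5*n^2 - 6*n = n*(n - 6)*(n + 1)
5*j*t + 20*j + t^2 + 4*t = (5*j + t)*(t + 4)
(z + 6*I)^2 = z^2 + 12*I*z - 36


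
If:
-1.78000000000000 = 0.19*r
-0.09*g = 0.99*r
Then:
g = 103.05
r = -9.37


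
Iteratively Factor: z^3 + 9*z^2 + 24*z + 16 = (z + 4)*(z^2 + 5*z + 4) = (z + 1)*(z + 4)*(z + 4)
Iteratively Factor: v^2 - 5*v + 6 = (v - 2)*(v - 3)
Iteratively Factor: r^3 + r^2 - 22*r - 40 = (r - 5)*(r^2 + 6*r + 8) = (r - 5)*(r + 4)*(r + 2)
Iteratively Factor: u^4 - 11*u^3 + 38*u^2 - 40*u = (u)*(u^3 - 11*u^2 + 38*u - 40) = u*(u - 4)*(u^2 - 7*u + 10) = u*(u - 4)*(u - 2)*(u - 5)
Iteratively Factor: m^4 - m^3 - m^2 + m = (m + 1)*(m^3 - 2*m^2 + m) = (m - 1)*(m + 1)*(m^2 - m) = (m - 1)^2*(m + 1)*(m)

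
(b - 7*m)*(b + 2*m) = b^2 - 5*b*m - 14*m^2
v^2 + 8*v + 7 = (v + 1)*(v + 7)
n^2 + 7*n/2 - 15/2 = (n - 3/2)*(n + 5)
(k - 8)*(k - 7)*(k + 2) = k^3 - 13*k^2 + 26*k + 112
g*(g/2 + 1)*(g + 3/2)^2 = g^4/2 + 5*g^3/2 + 33*g^2/8 + 9*g/4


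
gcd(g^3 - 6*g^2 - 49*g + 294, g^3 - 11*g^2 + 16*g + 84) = g^2 - 13*g + 42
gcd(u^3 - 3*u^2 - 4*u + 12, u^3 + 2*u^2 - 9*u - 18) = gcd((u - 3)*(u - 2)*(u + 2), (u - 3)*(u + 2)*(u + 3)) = u^2 - u - 6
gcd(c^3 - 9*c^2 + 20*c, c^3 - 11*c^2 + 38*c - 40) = c^2 - 9*c + 20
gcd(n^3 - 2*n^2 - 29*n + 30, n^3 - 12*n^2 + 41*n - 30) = n^2 - 7*n + 6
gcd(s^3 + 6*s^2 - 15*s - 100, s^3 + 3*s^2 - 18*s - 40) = s^2 + s - 20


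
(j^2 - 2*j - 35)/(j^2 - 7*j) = (j + 5)/j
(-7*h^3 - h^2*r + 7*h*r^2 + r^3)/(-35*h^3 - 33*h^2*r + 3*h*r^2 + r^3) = (-h + r)/(-5*h + r)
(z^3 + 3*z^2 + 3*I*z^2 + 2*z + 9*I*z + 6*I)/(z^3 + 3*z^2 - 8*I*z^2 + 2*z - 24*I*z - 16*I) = (z + 3*I)/(z - 8*I)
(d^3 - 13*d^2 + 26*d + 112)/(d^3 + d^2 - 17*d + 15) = (d^3 - 13*d^2 + 26*d + 112)/(d^3 + d^2 - 17*d + 15)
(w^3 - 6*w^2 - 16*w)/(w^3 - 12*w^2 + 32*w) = (w + 2)/(w - 4)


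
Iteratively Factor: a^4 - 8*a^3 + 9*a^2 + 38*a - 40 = (a - 5)*(a^3 - 3*a^2 - 6*a + 8) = (a - 5)*(a + 2)*(a^2 - 5*a + 4) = (a - 5)*(a - 4)*(a + 2)*(a - 1)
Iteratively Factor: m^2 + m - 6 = (m - 2)*(m + 3)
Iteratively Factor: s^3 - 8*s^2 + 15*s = (s - 5)*(s^2 - 3*s) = s*(s - 5)*(s - 3)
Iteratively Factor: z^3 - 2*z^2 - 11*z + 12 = (z - 1)*(z^2 - z - 12) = (z - 4)*(z - 1)*(z + 3)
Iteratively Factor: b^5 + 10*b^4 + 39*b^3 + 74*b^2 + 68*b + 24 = (b + 3)*(b^4 + 7*b^3 + 18*b^2 + 20*b + 8) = (b + 2)*(b + 3)*(b^3 + 5*b^2 + 8*b + 4) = (b + 2)^2*(b + 3)*(b^2 + 3*b + 2) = (b + 1)*(b + 2)^2*(b + 3)*(b + 2)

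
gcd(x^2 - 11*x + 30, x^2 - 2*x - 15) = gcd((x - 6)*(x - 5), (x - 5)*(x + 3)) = x - 5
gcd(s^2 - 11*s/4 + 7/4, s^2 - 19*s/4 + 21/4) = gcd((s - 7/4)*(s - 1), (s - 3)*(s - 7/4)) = s - 7/4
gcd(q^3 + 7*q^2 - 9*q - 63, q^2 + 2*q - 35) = q + 7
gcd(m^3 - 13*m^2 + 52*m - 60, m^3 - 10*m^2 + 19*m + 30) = m^2 - 11*m + 30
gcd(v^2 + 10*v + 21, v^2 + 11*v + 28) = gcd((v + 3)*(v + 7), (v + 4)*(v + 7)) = v + 7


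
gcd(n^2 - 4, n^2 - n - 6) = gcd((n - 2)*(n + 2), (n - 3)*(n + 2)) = n + 2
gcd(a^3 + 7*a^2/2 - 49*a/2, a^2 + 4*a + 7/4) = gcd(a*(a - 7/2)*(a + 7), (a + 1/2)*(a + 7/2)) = 1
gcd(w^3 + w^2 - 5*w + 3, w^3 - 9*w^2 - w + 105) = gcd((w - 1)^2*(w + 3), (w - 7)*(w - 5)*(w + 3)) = w + 3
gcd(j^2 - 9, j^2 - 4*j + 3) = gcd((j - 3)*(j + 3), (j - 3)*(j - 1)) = j - 3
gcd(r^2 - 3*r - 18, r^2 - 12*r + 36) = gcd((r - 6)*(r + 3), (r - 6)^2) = r - 6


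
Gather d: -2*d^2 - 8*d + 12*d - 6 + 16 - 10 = -2*d^2 + 4*d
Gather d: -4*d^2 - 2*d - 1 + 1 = -4*d^2 - 2*d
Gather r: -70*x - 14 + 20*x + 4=-50*x - 10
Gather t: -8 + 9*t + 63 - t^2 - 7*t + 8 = -t^2 + 2*t + 63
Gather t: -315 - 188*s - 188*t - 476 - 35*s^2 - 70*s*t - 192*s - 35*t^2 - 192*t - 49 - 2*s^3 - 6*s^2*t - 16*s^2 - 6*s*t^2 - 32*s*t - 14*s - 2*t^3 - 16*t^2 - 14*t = -2*s^3 - 51*s^2 - 394*s - 2*t^3 + t^2*(-6*s - 51) + t*(-6*s^2 - 102*s - 394) - 840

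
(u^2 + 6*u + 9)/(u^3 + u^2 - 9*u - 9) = (u + 3)/(u^2 - 2*u - 3)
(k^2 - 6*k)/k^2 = (k - 6)/k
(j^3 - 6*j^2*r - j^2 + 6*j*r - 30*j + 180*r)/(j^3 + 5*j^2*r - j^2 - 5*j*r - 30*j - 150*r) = (j - 6*r)/(j + 5*r)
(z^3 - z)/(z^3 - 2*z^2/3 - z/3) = 3*(z + 1)/(3*z + 1)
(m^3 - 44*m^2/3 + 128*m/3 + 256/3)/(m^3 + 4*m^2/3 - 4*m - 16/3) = (m^2 - 16*m + 64)/(m^2 - 4)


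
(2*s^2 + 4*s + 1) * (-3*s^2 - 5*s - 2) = -6*s^4 - 22*s^3 - 27*s^2 - 13*s - 2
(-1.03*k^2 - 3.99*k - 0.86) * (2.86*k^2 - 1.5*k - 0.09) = -2.9458*k^4 - 9.8664*k^3 + 3.6181*k^2 + 1.6491*k + 0.0774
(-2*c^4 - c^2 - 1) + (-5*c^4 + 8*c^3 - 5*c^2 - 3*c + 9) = -7*c^4 + 8*c^3 - 6*c^2 - 3*c + 8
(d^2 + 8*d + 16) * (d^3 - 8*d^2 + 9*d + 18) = d^5 - 39*d^3 - 38*d^2 + 288*d + 288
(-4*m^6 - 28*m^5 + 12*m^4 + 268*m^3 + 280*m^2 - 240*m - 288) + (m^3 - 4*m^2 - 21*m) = -4*m^6 - 28*m^5 + 12*m^4 + 269*m^3 + 276*m^2 - 261*m - 288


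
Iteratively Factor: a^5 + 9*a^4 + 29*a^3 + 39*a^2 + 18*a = (a + 3)*(a^4 + 6*a^3 + 11*a^2 + 6*a) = (a + 2)*(a + 3)*(a^3 + 4*a^2 + 3*a) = a*(a + 2)*(a + 3)*(a^2 + 4*a + 3) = a*(a + 1)*(a + 2)*(a + 3)*(a + 3)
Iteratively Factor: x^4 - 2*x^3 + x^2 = (x - 1)*(x^3 - x^2) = (x - 1)^2*(x^2) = x*(x - 1)^2*(x)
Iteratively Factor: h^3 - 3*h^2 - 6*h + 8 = (h + 2)*(h^2 - 5*h + 4) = (h - 1)*(h + 2)*(h - 4)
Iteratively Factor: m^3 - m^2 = (m)*(m^2 - m) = m^2*(m - 1)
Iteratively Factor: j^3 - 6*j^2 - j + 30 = (j - 3)*(j^2 - 3*j - 10) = (j - 5)*(j - 3)*(j + 2)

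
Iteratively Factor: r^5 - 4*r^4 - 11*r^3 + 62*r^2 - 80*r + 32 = (r - 1)*(r^4 - 3*r^3 - 14*r^2 + 48*r - 32) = (r - 1)*(r + 4)*(r^3 - 7*r^2 + 14*r - 8) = (r - 2)*(r - 1)*(r + 4)*(r^2 - 5*r + 4) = (r - 4)*(r - 2)*(r - 1)*(r + 4)*(r - 1)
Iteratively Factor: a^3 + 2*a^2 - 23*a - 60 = (a - 5)*(a^2 + 7*a + 12) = (a - 5)*(a + 3)*(a + 4)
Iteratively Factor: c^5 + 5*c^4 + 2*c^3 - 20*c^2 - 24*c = (c + 2)*(c^4 + 3*c^3 - 4*c^2 - 12*c) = (c - 2)*(c + 2)*(c^3 + 5*c^2 + 6*c) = (c - 2)*(c + 2)*(c + 3)*(c^2 + 2*c) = (c - 2)*(c + 2)^2*(c + 3)*(c)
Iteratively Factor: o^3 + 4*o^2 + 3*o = (o)*(o^2 + 4*o + 3) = o*(o + 3)*(o + 1)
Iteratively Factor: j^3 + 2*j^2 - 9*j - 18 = (j - 3)*(j^2 + 5*j + 6) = (j - 3)*(j + 2)*(j + 3)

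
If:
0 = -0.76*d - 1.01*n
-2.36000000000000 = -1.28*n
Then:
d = -2.45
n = 1.84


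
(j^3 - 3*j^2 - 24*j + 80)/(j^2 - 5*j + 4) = (j^2 + j - 20)/(j - 1)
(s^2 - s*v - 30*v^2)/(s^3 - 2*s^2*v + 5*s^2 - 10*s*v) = (s^2 - s*v - 30*v^2)/(s*(s^2 - 2*s*v + 5*s - 10*v))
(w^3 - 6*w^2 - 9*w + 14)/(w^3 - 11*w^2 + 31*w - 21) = (w + 2)/(w - 3)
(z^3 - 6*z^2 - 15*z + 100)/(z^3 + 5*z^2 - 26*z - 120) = (z - 5)/(z + 6)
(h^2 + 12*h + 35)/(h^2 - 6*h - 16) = (h^2 + 12*h + 35)/(h^2 - 6*h - 16)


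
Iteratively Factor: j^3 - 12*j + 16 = (j - 2)*(j^2 + 2*j - 8) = (j - 2)*(j + 4)*(j - 2)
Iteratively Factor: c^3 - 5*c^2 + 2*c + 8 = (c + 1)*(c^2 - 6*c + 8) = (c - 2)*(c + 1)*(c - 4)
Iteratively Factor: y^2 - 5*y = (y - 5)*(y)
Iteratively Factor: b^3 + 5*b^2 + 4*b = (b + 4)*(b^2 + b) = b*(b + 4)*(b + 1)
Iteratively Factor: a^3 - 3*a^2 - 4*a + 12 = (a + 2)*(a^2 - 5*a + 6) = (a - 2)*(a + 2)*(a - 3)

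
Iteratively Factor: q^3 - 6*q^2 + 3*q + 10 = (q - 2)*(q^2 - 4*q - 5) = (q - 5)*(q - 2)*(q + 1)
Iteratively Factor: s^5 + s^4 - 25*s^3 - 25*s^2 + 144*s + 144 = (s - 4)*(s^4 + 5*s^3 - 5*s^2 - 45*s - 36) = (s - 4)*(s + 3)*(s^3 + 2*s^2 - 11*s - 12) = (s - 4)*(s + 1)*(s + 3)*(s^2 + s - 12) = (s - 4)*(s + 1)*(s + 3)*(s + 4)*(s - 3)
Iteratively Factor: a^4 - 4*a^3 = (a)*(a^3 - 4*a^2) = a*(a - 4)*(a^2) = a^2*(a - 4)*(a)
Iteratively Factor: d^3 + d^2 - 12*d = (d - 3)*(d^2 + 4*d) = d*(d - 3)*(d + 4)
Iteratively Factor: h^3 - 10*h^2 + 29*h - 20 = (h - 4)*(h^2 - 6*h + 5) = (h - 5)*(h - 4)*(h - 1)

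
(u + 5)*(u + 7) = u^2 + 12*u + 35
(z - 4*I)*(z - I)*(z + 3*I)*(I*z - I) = I*z^4 + 2*z^3 - I*z^3 - 2*z^2 + 11*I*z^2 + 12*z - 11*I*z - 12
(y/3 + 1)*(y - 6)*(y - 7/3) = y^3/3 - 16*y^2/9 - 11*y/3 + 14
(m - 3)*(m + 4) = m^2 + m - 12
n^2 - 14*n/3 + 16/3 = (n - 8/3)*(n - 2)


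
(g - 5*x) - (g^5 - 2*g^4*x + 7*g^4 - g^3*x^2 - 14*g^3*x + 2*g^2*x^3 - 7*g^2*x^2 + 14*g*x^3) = -g^5 + 2*g^4*x - 7*g^4 + g^3*x^2 + 14*g^3*x - 2*g^2*x^3 + 7*g^2*x^2 - 14*g*x^3 + g - 5*x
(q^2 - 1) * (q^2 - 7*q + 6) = q^4 - 7*q^3 + 5*q^2 + 7*q - 6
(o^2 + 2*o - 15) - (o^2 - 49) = 2*o + 34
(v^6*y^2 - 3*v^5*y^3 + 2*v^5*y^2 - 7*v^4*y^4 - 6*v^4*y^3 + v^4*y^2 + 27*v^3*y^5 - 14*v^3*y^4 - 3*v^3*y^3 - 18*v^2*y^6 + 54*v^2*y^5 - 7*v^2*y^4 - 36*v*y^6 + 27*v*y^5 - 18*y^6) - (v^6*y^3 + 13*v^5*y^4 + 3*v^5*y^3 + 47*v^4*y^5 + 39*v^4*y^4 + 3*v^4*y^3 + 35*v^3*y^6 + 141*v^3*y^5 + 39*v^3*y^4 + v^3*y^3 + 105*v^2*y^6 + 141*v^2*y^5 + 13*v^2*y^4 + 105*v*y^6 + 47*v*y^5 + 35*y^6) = -v^6*y^3 + v^6*y^2 - 13*v^5*y^4 - 6*v^5*y^3 + 2*v^5*y^2 - 47*v^4*y^5 - 46*v^4*y^4 - 9*v^4*y^3 + v^4*y^2 - 35*v^3*y^6 - 114*v^3*y^5 - 53*v^3*y^4 - 4*v^3*y^3 - 123*v^2*y^6 - 87*v^2*y^5 - 20*v^2*y^4 - 141*v*y^6 - 20*v*y^5 - 53*y^6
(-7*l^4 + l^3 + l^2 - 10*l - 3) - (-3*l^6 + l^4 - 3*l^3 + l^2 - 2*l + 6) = 3*l^6 - 8*l^4 + 4*l^3 - 8*l - 9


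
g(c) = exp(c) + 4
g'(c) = exp(c)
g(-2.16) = 4.12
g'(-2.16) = 0.12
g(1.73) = 9.64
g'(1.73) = 5.64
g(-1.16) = 4.31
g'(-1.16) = 0.31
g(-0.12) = 4.89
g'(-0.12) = 0.89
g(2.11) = 12.25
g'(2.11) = 8.25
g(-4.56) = 4.01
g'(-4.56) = 0.01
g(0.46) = 5.58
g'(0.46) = 1.58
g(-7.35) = 4.00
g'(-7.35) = 0.00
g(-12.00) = 4.00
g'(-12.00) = 0.00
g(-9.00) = 4.00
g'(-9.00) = 0.00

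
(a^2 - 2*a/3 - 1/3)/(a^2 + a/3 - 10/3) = (3*a^2 - 2*a - 1)/(3*a^2 + a - 10)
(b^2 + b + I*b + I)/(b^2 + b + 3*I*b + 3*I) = (b + I)/(b + 3*I)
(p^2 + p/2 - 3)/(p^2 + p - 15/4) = 2*(p + 2)/(2*p + 5)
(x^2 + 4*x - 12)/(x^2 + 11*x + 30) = (x - 2)/(x + 5)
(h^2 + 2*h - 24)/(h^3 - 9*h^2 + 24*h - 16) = (h + 6)/(h^2 - 5*h + 4)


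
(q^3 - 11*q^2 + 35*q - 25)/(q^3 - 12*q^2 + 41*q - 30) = (q - 5)/(q - 6)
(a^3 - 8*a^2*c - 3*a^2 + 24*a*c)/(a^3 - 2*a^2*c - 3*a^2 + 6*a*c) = (a - 8*c)/(a - 2*c)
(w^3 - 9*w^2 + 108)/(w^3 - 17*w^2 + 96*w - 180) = (w + 3)/(w - 5)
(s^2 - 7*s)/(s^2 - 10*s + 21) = s/(s - 3)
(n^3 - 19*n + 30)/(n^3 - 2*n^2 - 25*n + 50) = (n - 3)/(n - 5)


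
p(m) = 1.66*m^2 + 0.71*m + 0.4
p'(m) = 3.32*m + 0.71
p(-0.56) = 0.52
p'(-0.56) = -1.15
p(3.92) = 28.69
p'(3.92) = 13.72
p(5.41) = 52.83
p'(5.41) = 18.67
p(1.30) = 4.13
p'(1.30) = 5.03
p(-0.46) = 0.42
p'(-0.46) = -0.82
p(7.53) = 99.87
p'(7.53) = 25.71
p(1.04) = 2.93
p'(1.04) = 4.16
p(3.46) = 22.73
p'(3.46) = 12.20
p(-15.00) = 363.25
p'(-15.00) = -49.09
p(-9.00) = 128.47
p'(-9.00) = -29.17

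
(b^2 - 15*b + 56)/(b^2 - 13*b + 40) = (b - 7)/(b - 5)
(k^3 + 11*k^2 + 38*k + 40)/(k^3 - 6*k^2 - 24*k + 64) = (k^2 + 7*k + 10)/(k^2 - 10*k + 16)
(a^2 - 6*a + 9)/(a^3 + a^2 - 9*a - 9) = (a - 3)/(a^2 + 4*a + 3)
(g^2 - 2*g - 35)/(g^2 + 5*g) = (g - 7)/g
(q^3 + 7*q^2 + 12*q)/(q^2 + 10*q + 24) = q*(q + 3)/(q + 6)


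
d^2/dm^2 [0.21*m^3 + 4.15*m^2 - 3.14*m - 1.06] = 1.26*m + 8.3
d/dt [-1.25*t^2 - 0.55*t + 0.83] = -2.5*t - 0.55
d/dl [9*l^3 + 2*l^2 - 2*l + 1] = 27*l^2 + 4*l - 2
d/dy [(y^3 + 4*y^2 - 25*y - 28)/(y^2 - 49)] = (y^2 - 14*y + 25)/(y^2 - 14*y + 49)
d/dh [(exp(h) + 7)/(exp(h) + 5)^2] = (-exp(h) - 9)*exp(h)/(exp(h) + 5)^3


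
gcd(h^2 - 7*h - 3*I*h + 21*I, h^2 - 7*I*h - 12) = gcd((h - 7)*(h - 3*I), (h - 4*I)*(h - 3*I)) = h - 3*I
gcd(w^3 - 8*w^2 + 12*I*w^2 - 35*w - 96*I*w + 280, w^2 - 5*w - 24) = w - 8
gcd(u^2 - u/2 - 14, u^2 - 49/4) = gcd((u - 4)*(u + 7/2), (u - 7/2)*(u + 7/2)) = u + 7/2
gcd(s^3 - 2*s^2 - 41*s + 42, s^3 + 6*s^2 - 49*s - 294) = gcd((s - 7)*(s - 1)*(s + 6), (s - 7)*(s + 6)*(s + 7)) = s^2 - s - 42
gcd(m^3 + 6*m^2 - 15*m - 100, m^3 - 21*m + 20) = m^2 + m - 20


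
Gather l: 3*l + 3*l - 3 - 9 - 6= 6*l - 18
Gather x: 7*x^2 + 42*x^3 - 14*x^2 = 42*x^3 - 7*x^2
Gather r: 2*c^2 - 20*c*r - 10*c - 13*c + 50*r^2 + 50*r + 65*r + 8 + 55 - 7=2*c^2 - 23*c + 50*r^2 + r*(115 - 20*c) + 56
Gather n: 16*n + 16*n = 32*n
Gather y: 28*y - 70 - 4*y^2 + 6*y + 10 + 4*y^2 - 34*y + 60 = 0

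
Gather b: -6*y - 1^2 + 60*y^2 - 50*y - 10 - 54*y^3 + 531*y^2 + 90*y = -54*y^3 + 591*y^2 + 34*y - 11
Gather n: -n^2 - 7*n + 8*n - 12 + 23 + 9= -n^2 + n + 20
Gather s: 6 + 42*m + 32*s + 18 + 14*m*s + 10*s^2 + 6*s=42*m + 10*s^2 + s*(14*m + 38) + 24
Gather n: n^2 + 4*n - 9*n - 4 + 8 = n^2 - 5*n + 4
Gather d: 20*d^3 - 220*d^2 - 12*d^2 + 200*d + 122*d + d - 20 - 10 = 20*d^3 - 232*d^2 + 323*d - 30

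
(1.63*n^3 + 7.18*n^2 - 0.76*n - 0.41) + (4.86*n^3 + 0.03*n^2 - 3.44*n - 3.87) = 6.49*n^3 + 7.21*n^2 - 4.2*n - 4.28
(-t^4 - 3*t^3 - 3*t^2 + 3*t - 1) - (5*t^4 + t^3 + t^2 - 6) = -6*t^4 - 4*t^3 - 4*t^2 + 3*t + 5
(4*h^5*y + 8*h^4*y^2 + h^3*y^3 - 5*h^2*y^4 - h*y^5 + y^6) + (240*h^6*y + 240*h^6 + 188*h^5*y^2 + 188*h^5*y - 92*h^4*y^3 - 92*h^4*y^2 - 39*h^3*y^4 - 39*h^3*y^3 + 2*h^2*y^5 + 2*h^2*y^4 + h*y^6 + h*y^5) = 240*h^6*y + 240*h^6 + 188*h^5*y^2 + 192*h^5*y - 92*h^4*y^3 - 84*h^4*y^2 - 39*h^3*y^4 - 38*h^3*y^3 + 2*h^2*y^5 - 3*h^2*y^4 + h*y^6 + y^6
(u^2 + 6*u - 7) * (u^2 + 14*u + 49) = u^4 + 20*u^3 + 126*u^2 + 196*u - 343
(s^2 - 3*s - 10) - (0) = s^2 - 3*s - 10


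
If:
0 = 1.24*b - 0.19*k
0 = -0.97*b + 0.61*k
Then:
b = 0.00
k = 0.00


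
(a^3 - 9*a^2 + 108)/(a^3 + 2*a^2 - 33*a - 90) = (a - 6)/(a + 5)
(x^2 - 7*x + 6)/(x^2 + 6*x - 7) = (x - 6)/(x + 7)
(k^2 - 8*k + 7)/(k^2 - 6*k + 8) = (k^2 - 8*k + 7)/(k^2 - 6*k + 8)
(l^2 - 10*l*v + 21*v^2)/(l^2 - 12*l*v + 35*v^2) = (-l + 3*v)/(-l + 5*v)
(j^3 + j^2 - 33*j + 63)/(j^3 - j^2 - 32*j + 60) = (j^3 + j^2 - 33*j + 63)/(j^3 - j^2 - 32*j + 60)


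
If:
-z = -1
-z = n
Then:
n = -1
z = 1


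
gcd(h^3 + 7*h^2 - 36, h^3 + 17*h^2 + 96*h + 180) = h + 6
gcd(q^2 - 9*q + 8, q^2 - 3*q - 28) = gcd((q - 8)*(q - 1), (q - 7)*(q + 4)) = 1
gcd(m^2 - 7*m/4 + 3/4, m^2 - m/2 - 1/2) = m - 1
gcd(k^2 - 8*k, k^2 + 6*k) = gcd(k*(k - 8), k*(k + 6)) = k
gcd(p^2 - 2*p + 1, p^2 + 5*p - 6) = p - 1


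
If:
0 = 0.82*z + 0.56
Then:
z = -0.68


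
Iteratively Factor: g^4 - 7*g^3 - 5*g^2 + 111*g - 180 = (g - 3)*(g^3 - 4*g^2 - 17*g + 60) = (g - 3)*(g + 4)*(g^2 - 8*g + 15) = (g - 3)^2*(g + 4)*(g - 5)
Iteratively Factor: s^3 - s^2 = (s)*(s^2 - s) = s*(s - 1)*(s)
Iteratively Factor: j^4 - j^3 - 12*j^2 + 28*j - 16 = (j + 4)*(j^3 - 5*j^2 + 8*j - 4) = (j - 2)*(j + 4)*(j^2 - 3*j + 2) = (j - 2)^2*(j + 4)*(j - 1)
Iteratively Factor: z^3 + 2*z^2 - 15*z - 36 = (z + 3)*(z^2 - z - 12) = (z + 3)^2*(z - 4)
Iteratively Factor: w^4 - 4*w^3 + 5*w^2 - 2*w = (w)*(w^3 - 4*w^2 + 5*w - 2) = w*(w - 2)*(w^2 - 2*w + 1) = w*(w - 2)*(w - 1)*(w - 1)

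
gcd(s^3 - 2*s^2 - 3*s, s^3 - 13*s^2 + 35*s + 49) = s + 1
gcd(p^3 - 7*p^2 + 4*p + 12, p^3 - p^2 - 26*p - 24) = p^2 - 5*p - 6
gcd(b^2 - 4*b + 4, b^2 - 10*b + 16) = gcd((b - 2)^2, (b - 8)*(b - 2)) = b - 2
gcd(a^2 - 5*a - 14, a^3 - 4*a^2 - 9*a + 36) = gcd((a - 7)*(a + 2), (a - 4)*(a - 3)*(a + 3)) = 1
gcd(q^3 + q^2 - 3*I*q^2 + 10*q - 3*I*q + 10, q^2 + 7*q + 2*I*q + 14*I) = q + 2*I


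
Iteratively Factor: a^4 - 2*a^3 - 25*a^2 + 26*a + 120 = (a - 5)*(a^3 + 3*a^2 - 10*a - 24) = (a - 5)*(a + 2)*(a^2 + a - 12) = (a - 5)*(a + 2)*(a + 4)*(a - 3)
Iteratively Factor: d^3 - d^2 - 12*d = (d - 4)*(d^2 + 3*d) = d*(d - 4)*(d + 3)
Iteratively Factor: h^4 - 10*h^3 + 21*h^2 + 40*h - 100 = (h - 5)*(h^3 - 5*h^2 - 4*h + 20) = (h - 5)*(h - 2)*(h^2 - 3*h - 10) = (h - 5)*(h - 2)*(h + 2)*(h - 5)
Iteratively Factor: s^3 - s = (s)*(s^2 - 1) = s*(s - 1)*(s + 1)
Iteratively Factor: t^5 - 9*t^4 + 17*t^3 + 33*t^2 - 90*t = (t - 3)*(t^4 - 6*t^3 - t^2 + 30*t) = (t - 5)*(t - 3)*(t^3 - t^2 - 6*t) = (t - 5)*(t - 3)*(t + 2)*(t^2 - 3*t) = (t - 5)*(t - 3)^2*(t + 2)*(t)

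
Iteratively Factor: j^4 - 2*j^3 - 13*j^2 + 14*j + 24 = (j - 4)*(j^3 + 2*j^2 - 5*j - 6) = (j - 4)*(j + 3)*(j^2 - j - 2) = (j - 4)*(j - 2)*(j + 3)*(j + 1)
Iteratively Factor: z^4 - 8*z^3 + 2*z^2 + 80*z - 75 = (z - 5)*(z^3 - 3*z^2 - 13*z + 15) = (z - 5)*(z + 3)*(z^2 - 6*z + 5) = (z - 5)*(z - 1)*(z + 3)*(z - 5)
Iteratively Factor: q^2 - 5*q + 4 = (q - 4)*(q - 1)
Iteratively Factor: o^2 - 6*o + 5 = (o - 5)*(o - 1)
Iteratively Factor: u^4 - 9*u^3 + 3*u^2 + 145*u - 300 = (u - 3)*(u^3 - 6*u^2 - 15*u + 100) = (u - 5)*(u - 3)*(u^2 - u - 20) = (u - 5)^2*(u - 3)*(u + 4)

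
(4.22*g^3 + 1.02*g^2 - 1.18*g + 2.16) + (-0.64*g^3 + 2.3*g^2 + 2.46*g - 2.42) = 3.58*g^3 + 3.32*g^2 + 1.28*g - 0.26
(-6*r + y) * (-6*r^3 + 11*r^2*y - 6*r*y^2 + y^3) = 36*r^4 - 72*r^3*y + 47*r^2*y^2 - 12*r*y^3 + y^4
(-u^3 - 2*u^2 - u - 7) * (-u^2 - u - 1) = u^5 + 3*u^4 + 4*u^3 + 10*u^2 + 8*u + 7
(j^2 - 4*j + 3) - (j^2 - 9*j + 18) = 5*j - 15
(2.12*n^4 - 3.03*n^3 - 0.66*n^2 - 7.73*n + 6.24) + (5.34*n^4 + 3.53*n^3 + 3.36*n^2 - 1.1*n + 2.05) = 7.46*n^4 + 0.5*n^3 + 2.7*n^2 - 8.83*n + 8.29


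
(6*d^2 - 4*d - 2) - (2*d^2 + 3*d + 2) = 4*d^2 - 7*d - 4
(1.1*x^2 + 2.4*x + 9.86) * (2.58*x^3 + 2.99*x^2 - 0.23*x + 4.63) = 2.838*x^5 + 9.481*x^4 + 32.3618*x^3 + 34.0224*x^2 + 8.8442*x + 45.6518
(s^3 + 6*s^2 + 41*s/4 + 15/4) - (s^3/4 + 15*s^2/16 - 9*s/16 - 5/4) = 3*s^3/4 + 81*s^2/16 + 173*s/16 + 5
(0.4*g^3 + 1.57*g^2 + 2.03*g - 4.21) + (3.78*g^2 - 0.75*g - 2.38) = 0.4*g^3 + 5.35*g^2 + 1.28*g - 6.59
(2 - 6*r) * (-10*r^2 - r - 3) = 60*r^3 - 14*r^2 + 16*r - 6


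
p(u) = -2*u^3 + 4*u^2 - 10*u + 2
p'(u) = -6*u^2 + 8*u - 10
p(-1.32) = 26.77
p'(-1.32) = -31.01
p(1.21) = -7.79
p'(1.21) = -9.10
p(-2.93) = 115.95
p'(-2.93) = -84.95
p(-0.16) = 3.71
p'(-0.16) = -11.43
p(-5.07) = 416.17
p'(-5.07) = -204.79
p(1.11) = -6.91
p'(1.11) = -8.51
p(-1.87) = 47.77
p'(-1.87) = -45.94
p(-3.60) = 183.15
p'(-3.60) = -116.56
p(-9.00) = 1874.00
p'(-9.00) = -568.00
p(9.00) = -1222.00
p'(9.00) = -424.00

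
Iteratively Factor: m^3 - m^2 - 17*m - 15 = (m - 5)*(m^2 + 4*m + 3) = (m - 5)*(m + 1)*(m + 3)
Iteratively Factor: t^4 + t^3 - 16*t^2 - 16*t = (t)*(t^3 + t^2 - 16*t - 16) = t*(t + 4)*(t^2 - 3*t - 4) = t*(t - 4)*(t + 4)*(t + 1)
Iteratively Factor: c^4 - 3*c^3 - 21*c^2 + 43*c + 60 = (c - 3)*(c^3 - 21*c - 20) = (c - 3)*(c + 4)*(c^2 - 4*c - 5) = (c - 5)*(c - 3)*(c + 4)*(c + 1)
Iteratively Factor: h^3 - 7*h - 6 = (h - 3)*(h^2 + 3*h + 2) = (h - 3)*(h + 1)*(h + 2)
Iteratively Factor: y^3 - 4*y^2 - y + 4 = (y - 1)*(y^2 - 3*y - 4) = (y - 1)*(y + 1)*(y - 4)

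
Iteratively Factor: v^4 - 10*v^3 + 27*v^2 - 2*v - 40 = (v + 1)*(v^3 - 11*v^2 + 38*v - 40) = (v - 5)*(v + 1)*(v^2 - 6*v + 8) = (v - 5)*(v - 2)*(v + 1)*(v - 4)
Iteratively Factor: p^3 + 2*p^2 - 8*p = (p + 4)*(p^2 - 2*p) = p*(p + 4)*(p - 2)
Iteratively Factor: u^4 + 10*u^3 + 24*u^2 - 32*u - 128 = (u + 4)*(u^3 + 6*u^2 - 32) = (u + 4)^2*(u^2 + 2*u - 8) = (u - 2)*(u + 4)^2*(u + 4)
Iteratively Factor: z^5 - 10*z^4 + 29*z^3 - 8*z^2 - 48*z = (z + 1)*(z^4 - 11*z^3 + 40*z^2 - 48*z) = (z - 3)*(z + 1)*(z^3 - 8*z^2 + 16*z) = (z - 4)*(z - 3)*(z + 1)*(z^2 - 4*z) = (z - 4)^2*(z - 3)*(z + 1)*(z)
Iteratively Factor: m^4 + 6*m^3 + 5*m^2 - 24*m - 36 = (m - 2)*(m^3 + 8*m^2 + 21*m + 18) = (m - 2)*(m + 2)*(m^2 + 6*m + 9) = (m - 2)*(m + 2)*(m + 3)*(m + 3)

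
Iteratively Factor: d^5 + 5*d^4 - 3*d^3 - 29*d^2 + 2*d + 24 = (d + 4)*(d^4 + d^3 - 7*d^2 - d + 6) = (d + 1)*(d + 4)*(d^3 - 7*d + 6) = (d + 1)*(d + 3)*(d + 4)*(d^2 - 3*d + 2) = (d - 1)*(d + 1)*(d + 3)*(d + 4)*(d - 2)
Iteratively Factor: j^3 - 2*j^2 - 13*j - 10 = (j + 1)*(j^2 - 3*j - 10) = (j + 1)*(j + 2)*(j - 5)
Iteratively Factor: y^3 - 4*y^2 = (y)*(y^2 - 4*y) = y^2*(y - 4)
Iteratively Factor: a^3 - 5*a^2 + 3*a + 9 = (a - 3)*(a^2 - 2*a - 3) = (a - 3)^2*(a + 1)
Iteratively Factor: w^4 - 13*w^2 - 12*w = (w + 3)*(w^3 - 3*w^2 - 4*w) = (w + 1)*(w + 3)*(w^2 - 4*w) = w*(w + 1)*(w + 3)*(w - 4)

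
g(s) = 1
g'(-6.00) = 0.00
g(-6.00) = 1.00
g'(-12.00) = 0.00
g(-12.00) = 1.00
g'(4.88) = 0.00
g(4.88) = 1.00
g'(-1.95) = 0.00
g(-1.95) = 1.00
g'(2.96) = 0.00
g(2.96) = 1.00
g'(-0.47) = 0.00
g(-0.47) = 1.00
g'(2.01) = 0.00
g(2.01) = 1.00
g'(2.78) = 0.00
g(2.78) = 1.00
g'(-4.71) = 0.00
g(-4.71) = 1.00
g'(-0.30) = 0.00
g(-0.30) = 1.00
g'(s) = 0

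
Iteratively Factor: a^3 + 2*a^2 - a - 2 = (a + 2)*(a^2 - 1) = (a + 1)*(a + 2)*(a - 1)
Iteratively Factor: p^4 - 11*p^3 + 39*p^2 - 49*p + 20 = (p - 4)*(p^3 - 7*p^2 + 11*p - 5) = (p - 4)*(p - 1)*(p^2 - 6*p + 5) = (p - 5)*(p - 4)*(p - 1)*(p - 1)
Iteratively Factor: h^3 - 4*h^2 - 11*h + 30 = (h - 2)*(h^2 - 2*h - 15) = (h - 5)*(h - 2)*(h + 3)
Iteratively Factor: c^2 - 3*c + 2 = (c - 2)*(c - 1)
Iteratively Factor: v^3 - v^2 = (v)*(v^2 - v) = v*(v - 1)*(v)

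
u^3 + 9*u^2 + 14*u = u*(u + 2)*(u + 7)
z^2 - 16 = (z - 4)*(z + 4)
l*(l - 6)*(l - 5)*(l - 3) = l^4 - 14*l^3 + 63*l^2 - 90*l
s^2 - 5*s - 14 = (s - 7)*(s + 2)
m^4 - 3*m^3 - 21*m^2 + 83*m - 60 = (m - 4)*(m - 3)*(m - 1)*(m + 5)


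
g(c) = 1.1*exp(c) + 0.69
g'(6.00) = 443.77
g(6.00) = 444.46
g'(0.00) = 1.10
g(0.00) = 1.79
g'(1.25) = 3.84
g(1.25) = 4.53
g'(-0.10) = 1.00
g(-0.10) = 1.69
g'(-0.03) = 1.07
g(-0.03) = 1.76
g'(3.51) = 36.79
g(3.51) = 37.48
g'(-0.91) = 0.44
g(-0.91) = 1.13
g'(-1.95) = 0.16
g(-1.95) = 0.85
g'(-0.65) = 0.57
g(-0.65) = 1.26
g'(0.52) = 1.85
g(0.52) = 2.54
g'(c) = 1.1*exp(c)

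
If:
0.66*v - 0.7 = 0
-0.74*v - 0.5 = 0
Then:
No Solution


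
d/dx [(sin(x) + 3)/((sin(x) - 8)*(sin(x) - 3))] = (-6*sin(x) + cos(x)^2 + 56)*cos(x)/((sin(x) - 8)^2*(sin(x) - 3)^2)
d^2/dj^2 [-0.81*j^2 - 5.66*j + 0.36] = -1.62000000000000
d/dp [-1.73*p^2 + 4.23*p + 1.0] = 4.23 - 3.46*p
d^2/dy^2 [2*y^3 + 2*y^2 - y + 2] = 12*y + 4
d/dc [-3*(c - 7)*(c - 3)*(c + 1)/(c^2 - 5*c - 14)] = 3*(-c^2 - 4*c + 1)/(c^2 + 4*c + 4)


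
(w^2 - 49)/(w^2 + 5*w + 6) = (w^2 - 49)/(w^2 + 5*w + 6)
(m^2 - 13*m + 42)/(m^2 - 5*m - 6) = (m - 7)/(m + 1)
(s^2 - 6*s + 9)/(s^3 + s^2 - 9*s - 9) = (s - 3)/(s^2 + 4*s + 3)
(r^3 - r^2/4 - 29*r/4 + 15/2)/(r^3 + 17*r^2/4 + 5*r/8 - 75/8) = 2*(r - 2)/(2*r + 5)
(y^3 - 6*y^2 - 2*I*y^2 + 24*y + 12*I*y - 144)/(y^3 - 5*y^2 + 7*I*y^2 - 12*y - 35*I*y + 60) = (y^2 - 6*y*(1 + I) + 36*I)/(y^2 + y*(-5 + 3*I) - 15*I)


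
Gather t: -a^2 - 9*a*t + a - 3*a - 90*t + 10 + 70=-a^2 - 2*a + t*(-9*a - 90) + 80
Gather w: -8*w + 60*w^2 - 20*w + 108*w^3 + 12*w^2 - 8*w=108*w^3 + 72*w^2 - 36*w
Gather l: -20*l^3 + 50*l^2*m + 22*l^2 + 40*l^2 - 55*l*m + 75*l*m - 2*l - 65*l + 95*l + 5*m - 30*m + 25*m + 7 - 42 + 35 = -20*l^3 + l^2*(50*m + 62) + l*(20*m + 28)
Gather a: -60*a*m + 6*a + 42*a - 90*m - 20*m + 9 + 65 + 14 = a*(48 - 60*m) - 110*m + 88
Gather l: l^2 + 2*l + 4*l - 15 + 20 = l^2 + 6*l + 5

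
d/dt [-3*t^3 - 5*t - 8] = -9*t^2 - 5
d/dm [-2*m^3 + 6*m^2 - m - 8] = -6*m^2 + 12*m - 1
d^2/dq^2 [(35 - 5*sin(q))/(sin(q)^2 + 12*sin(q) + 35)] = 5*(9*sin(q)^5 - 40*sin(q)^4 - 406*sin(q)^2 + 4526*sin(q) + 237*sin(3*q)/2 - sin(5*q)/2 + 2366)/((sin(q) + 5)^3*(sin(q) + 7)^3)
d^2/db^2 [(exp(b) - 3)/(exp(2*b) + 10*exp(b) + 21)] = (exp(4*b) - 22*exp(3*b) - 216*exp(2*b) - 258*exp(b) + 1071)*exp(b)/(exp(6*b) + 30*exp(5*b) + 363*exp(4*b) + 2260*exp(3*b) + 7623*exp(2*b) + 13230*exp(b) + 9261)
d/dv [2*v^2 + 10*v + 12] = 4*v + 10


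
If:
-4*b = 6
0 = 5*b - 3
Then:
No Solution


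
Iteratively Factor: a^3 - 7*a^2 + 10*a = (a - 5)*(a^2 - 2*a) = a*(a - 5)*(a - 2)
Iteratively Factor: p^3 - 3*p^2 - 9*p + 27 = (p + 3)*(p^2 - 6*p + 9) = (p - 3)*(p + 3)*(p - 3)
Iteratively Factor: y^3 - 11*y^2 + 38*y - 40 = (y - 2)*(y^2 - 9*y + 20) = (y - 5)*(y - 2)*(y - 4)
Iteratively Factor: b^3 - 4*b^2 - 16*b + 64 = (b - 4)*(b^2 - 16) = (b - 4)^2*(b + 4)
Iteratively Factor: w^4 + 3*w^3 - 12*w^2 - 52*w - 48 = (w + 3)*(w^3 - 12*w - 16) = (w + 2)*(w + 3)*(w^2 - 2*w - 8) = (w + 2)^2*(w + 3)*(w - 4)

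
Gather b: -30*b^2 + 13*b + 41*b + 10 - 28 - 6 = -30*b^2 + 54*b - 24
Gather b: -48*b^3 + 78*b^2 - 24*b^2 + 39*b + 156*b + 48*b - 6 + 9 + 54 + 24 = -48*b^3 + 54*b^2 + 243*b + 81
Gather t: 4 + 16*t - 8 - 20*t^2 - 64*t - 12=-20*t^2 - 48*t - 16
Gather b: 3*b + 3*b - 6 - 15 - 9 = 6*b - 30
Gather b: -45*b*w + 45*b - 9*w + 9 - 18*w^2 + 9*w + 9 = b*(45 - 45*w) - 18*w^2 + 18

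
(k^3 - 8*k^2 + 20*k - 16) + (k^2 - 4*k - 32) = k^3 - 7*k^2 + 16*k - 48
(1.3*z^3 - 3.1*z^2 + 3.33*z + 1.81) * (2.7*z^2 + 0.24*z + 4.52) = 3.51*z^5 - 8.058*z^4 + 14.123*z^3 - 8.3258*z^2 + 15.486*z + 8.1812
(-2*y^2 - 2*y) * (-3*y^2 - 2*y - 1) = 6*y^4 + 10*y^3 + 6*y^2 + 2*y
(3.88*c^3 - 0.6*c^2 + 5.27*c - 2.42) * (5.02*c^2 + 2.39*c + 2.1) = 19.4776*c^5 + 6.2612*c^4 + 33.1694*c^3 - 0.813099999999999*c^2 + 5.2832*c - 5.082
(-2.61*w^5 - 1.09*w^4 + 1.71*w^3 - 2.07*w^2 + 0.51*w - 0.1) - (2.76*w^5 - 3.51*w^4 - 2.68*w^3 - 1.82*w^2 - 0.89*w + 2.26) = -5.37*w^5 + 2.42*w^4 + 4.39*w^3 - 0.25*w^2 + 1.4*w - 2.36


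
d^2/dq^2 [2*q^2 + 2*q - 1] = 4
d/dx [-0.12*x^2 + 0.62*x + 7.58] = 0.62 - 0.24*x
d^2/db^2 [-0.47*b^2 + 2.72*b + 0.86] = -0.940000000000000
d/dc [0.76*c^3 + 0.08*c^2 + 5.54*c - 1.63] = 2.28*c^2 + 0.16*c + 5.54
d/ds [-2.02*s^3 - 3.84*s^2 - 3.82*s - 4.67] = -6.06*s^2 - 7.68*s - 3.82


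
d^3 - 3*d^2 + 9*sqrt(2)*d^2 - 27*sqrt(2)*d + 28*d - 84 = (d - 3)*(d + 2*sqrt(2))*(d + 7*sqrt(2))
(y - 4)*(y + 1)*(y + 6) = y^3 + 3*y^2 - 22*y - 24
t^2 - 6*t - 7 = (t - 7)*(t + 1)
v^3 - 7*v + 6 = (v - 2)*(v - 1)*(v + 3)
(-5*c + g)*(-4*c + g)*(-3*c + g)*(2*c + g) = -120*c^4 + 34*c^3*g + 23*c^2*g^2 - 10*c*g^3 + g^4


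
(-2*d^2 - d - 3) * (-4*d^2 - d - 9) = 8*d^4 + 6*d^3 + 31*d^2 + 12*d + 27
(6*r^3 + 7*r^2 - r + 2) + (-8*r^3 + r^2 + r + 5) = -2*r^3 + 8*r^2 + 7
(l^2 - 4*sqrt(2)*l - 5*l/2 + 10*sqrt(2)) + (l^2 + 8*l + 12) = 2*l^2 - 4*sqrt(2)*l + 11*l/2 + 12 + 10*sqrt(2)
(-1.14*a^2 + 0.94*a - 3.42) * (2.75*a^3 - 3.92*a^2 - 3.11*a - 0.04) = -3.135*a^5 + 7.0538*a^4 - 9.5444*a^3 + 10.5286*a^2 + 10.5986*a + 0.1368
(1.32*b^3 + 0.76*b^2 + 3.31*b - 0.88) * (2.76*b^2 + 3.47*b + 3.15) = 3.6432*b^5 + 6.678*b^4 + 15.9308*b^3 + 11.4509*b^2 + 7.3729*b - 2.772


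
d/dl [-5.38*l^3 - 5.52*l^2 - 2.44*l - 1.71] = -16.14*l^2 - 11.04*l - 2.44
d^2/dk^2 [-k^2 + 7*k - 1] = -2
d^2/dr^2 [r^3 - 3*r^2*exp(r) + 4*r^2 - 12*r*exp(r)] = -3*r^2*exp(r) - 24*r*exp(r) + 6*r - 30*exp(r) + 8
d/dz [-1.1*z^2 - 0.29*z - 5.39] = -2.2*z - 0.29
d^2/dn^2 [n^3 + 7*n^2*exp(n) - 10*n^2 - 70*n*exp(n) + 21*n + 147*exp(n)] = 7*n^2*exp(n) - 42*n*exp(n) + 6*n + 21*exp(n) - 20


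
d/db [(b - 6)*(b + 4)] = 2*b - 2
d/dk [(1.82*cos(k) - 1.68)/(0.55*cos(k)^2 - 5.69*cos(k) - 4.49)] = (1.001*cos(k)^2 - 1.848*cos(k) + 17.731)*sin(k)/(0.3025*cos(k)^4 - 6.259*cos(k)^3 + 27.4371*cos(k)^2 + 51.0962*cos(k) + 20.1601)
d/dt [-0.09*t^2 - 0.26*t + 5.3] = -0.18*t - 0.26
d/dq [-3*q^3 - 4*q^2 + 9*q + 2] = -9*q^2 - 8*q + 9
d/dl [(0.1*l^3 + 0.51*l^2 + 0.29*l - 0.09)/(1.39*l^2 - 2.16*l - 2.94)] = (0.139*l^4 - 0.432*l^3 - 2.3867*l^2 - 2.7486*l - 1.047)/(1.9321*l^4 - 6.0048*l^3 - 3.5076*l^2 + 12.7008*l + 8.6436)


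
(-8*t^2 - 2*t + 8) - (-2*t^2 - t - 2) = -6*t^2 - t + 10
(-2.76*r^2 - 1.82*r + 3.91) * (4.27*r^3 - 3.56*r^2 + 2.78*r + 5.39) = -11.7852*r^5 + 2.0542*r^4 + 15.5021*r^3 - 33.8556*r^2 + 1.06*r + 21.0749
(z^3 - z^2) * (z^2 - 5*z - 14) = z^5 - 6*z^4 - 9*z^3 + 14*z^2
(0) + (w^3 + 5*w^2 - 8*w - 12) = w^3 + 5*w^2 - 8*w - 12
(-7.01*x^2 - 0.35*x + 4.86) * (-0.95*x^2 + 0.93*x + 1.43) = 6.6595*x^4 - 6.1868*x^3 - 14.9668*x^2 + 4.0193*x + 6.9498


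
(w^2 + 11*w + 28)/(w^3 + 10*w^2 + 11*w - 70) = (w + 4)/(w^2 + 3*w - 10)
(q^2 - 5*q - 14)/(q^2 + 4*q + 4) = (q - 7)/(q + 2)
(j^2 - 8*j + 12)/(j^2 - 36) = (j - 2)/(j + 6)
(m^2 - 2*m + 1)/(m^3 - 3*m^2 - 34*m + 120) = (m^2 - 2*m + 1)/(m^3 - 3*m^2 - 34*m + 120)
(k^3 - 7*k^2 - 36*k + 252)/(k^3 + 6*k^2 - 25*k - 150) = (k^2 - 13*k + 42)/(k^2 - 25)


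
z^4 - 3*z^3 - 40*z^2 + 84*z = z*(z - 7)*(z - 2)*(z + 6)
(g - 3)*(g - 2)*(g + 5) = g^3 - 19*g + 30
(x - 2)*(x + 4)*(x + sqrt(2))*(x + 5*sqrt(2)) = x^4 + 2*x^3 + 6*sqrt(2)*x^3 + 2*x^2 + 12*sqrt(2)*x^2 - 48*sqrt(2)*x + 20*x - 80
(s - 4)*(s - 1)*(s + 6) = s^3 + s^2 - 26*s + 24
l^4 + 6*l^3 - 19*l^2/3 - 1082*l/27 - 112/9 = (l - 8/3)*(l + 1/3)*(l + 7/3)*(l + 6)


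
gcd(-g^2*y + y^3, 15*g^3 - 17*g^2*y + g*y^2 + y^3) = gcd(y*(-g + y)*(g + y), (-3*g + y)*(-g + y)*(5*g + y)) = -g + y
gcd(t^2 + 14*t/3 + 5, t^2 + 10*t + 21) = t + 3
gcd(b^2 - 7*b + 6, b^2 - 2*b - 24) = b - 6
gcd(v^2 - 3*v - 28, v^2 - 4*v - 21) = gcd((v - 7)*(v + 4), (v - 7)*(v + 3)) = v - 7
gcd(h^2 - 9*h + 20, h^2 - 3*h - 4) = h - 4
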